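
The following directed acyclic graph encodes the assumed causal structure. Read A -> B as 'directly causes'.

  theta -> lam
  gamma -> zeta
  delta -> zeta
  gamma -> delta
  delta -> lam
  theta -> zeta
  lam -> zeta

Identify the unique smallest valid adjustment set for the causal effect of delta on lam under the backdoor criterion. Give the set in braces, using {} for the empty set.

Variables eligible for adjustment (non-descendants of delta, excluding delta and lam): {gamma, theta}.
Backdoor paths from delta to lam:
  P1: delta <- gamma -> zeta <- theta -> lam
  P2: delta <- gamma -> zeta <- lam
Each backdoor path contains an unconditioned collider, so every path is already blocked with the empty conditioning set:
  P1: blocked at collider zeta (neither it nor any descendant is in the conditioning set).
  P2: blocked at collider zeta (neither it nor any descendant is in the conditioning set).
The empty set is therefore the unique smallest valid set.

{}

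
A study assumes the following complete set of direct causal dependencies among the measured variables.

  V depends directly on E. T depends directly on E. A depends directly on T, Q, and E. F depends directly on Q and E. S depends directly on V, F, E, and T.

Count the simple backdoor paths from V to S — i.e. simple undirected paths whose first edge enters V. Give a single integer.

A backdoor path from V to S is any simple undirected path whose first edge points into V (i.e. leaves V via a parent).
Parents of V: {E}.
Enumerating:
  P1: V <- E -> T -> A <- Q -> F -> S
  P2: V <- E -> T -> S
  P3: V <- E -> F <- Q -> A <- T -> S
  P4: V <- E -> F -> S
  P5: V <- E -> A <- T -> S
  P6: V <- E -> A <- Q -> F -> S
  P7: V <- E -> S
That exhausts the simple backdoor paths. Count: 7.

7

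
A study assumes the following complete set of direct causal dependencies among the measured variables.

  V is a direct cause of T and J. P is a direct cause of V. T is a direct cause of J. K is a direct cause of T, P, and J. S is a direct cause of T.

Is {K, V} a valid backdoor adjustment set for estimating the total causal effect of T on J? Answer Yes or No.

Yes

Backdoor paths from T to J (paths whose first edge points into T):
  P1: T <- K -> P -> V -> J
  P2: T <- K -> J
  P3: T <- V <- P <- K -> J
  P4: T <- V -> J
Condition 1 (no descendant of T in the set): holds — descendants of T are {J}; none are in {K, V}.
Condition 2 (every backdoor path blocked by {K, V}):
  P1: blocked at fork node K ∈ conditioning set.
  P2: blocked at fork node K ∈ conditioning set.
  P3: blocked at chain node V ∈ conditioning set.
  P4: blocked at fork node V ∈ conditioning set.
{K, V} satisfies the backdoor criterion.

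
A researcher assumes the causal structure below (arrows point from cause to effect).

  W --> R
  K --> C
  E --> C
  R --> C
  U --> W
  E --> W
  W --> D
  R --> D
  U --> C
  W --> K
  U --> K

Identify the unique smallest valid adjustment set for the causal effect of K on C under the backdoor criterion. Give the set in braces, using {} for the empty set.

{U, W}

Variables eligible for adjustment (non-descendants of K, excluding K and C): {D, E, R, U, W}.
Backdoor paths from K to C:
  P1: K <- U -> W <- E -> C
  P2: K <- U -> W -> R -> C
  P3: K <- U -> W -> D <- R -> C
  P4: K <- U -> C
  P5: K <- W <- U -> C
  P6: K <- W <- E -> C
  P7: K <- W -> R -> C
  P8: K <- W -> D <- R -> C
The empty set is not sufficient: P2 (K <- U -> W -> R -> C) has no collider blocking it and no conditioned non-collider, so it is open.
Try {U, W}:
  P1: blocked at fork node U ∈ conditioning set.
  P2: blocked at fork node U ∈ conditioning set.
  P3: blocked at fork node U ∈ conditioning set.
  P4: blocked at fork node U ∈ conditioning set.
  P5: blocked at chain node W ∈ conditioning set.
  P6: blocked at chain node W ∈ conditioning set.
  P7: blocked at fork node W ∈ conditioning set.
  P8: blocked at fork node W ∈ conditioning set.
{U, W} contains no descendant of K and blocks every backdoor path.
Every element of {U, W} is needed (dropping U leaves P1 open; dropping W leaves P6 open), so no proper subset is valid.
Among all size-2 subsets of the eligible variables, only {U, W} blocks every backdoor path, so it is the unique smallest valid adjustment set.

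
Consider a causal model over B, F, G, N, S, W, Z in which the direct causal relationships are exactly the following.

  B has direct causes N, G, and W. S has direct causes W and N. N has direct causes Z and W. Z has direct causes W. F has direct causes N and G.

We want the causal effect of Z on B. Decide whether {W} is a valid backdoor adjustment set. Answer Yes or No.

Yes

Backdoor paths from Z to B (paths whose first edge points into Z):
  P1: Z <- W -> N -> F <- G -> B
  P2: Z <- W -> N -> B
  P3: Z <- W -> B
  P4: Z <- W -> S <- N -> F <- G -> B
  P5: Z <- W -> S <- N -> B
Condition 1 (no descendant of Z in the set): holds — descendants of Z are {B, F, N, S}; none are in {W}.
Condition 2 (every backdoor path blocked by {W}):
  P1: blocked at fork node W ∈ conditioning set.
  P2: blocked at fork node W ∈ conditioning set.
  P3: blocked at fork node W ∈ conditioning set.
  P4: blocked at fork node W ∈ conditioning set.
  P5: blocked at fork node W ∈ conditioning set.
{W} satisfies the backdoor criterion.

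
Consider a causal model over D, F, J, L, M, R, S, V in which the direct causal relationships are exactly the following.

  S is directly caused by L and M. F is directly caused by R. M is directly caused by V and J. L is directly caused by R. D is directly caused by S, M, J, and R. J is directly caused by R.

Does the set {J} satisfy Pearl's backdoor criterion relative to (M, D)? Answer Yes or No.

Backdoor paths from M to D (paths whose first edge points into M):
  P1: M <- J <- R -> L -> S -> D
  P2: M <- J <- R -> D
  P3: M <- J -> D
Condition 1 (no descendant of M in the set): holds — descendants of M are {D, S}; none are in {J}.
Condition 2 (every backdoor path blocked by {J}):
  P1: blocked at chain node J ∈ conditioning set.
  P2: blocked at chain node J ∈ conditioning set.
  P3: blocked at fork node J ∈ conditioning set.
{J} satisfies the backdoor criterion.

Yes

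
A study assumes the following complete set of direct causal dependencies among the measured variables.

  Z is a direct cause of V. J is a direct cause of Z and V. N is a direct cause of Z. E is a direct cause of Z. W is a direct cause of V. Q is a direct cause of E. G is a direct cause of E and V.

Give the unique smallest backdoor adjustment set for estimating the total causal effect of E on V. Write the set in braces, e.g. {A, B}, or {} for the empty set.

{G}

Variables eligible for adjustment (non-descendants of E, excluding E and V): {G, J, N, Q, W}.
Backdoor paths from E to V:
  P1: E <- G -> V
The empty set is not sufficient: P1 (E <- G -> V) has no collider blocking it and no conditioned non-collider, so it is open.
Try {G}:
  P1: blocked at fork node G ∈ conditioning set.
{G} contains no descendant of E and blocks every backdoor path.
No other singleton works — e.g. {J} leaves P1 open — so {G} is the unique smallest valid adjustment set.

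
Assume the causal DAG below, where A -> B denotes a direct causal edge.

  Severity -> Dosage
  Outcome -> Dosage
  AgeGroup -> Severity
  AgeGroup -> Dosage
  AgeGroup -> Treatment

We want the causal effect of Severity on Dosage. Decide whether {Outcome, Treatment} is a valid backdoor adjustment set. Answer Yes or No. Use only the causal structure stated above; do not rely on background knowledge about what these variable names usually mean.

Backdoor paths from Severity to Dosage (paths whose first edge points into Severity):
  P1: Severity <- AgeGroup -> Dosage
Condition 1 (no descendant of Severity in the set): holds — descendants of Severity are {Dosage}; none are in {Outcome, Treatment}.
Condition 2 (every backdoor path blocked by {Outcome, Treatment}):
  P1: open — no interior node is in the conditioning set.
{Outcome, Treatment} does not satisfy the backdoor criterion.

No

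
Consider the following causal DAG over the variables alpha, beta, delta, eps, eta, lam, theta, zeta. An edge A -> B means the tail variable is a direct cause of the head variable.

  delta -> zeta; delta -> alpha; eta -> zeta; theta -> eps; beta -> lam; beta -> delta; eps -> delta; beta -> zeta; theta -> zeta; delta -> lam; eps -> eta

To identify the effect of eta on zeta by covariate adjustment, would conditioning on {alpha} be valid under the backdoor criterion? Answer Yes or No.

Backdoor paths from eta to zeta (paths whose first edge points into eta):
  P1: eta <- eps <- theta -> zeta
  P2: eta <- eps -> delta <- beta -> zeta
  P3: eta <- eps -> delta -> zeta
  P4: eta <- eps -> delta -> lam <- beta -> zeta
Condition 1 (no descendant of eta in the set): holds — descendants of eta are {zeta}; none are in {alpha}.
Condition 2 (every backdoor path blocked by {alpha}):
  P1: open — no interior node is in the conditioning set.
  P2: open — collider(s) delta are conditioned on (or have a conditioned descendant) and no non-collider on the path is in the set.
  P3: open — no interior node is in the conditioning set.
  P4: blocked at collider lam (neither it nor any descendant is in the conditioning set).
{alpha} does not satisfy the backdoor criterion.

No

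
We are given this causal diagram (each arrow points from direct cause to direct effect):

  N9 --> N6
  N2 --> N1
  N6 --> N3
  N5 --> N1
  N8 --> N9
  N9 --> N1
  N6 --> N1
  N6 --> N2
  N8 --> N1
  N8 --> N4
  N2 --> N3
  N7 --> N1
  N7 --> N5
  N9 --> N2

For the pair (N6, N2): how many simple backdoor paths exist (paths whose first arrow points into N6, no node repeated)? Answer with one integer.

3

A backdoor path from N6 to N2 is any simple undirected path whose first edge points into N6 (i.e. leaves N6 via a parent).
Parents of N6: {N9}.
Enumerating:
  P1: N6 <- N9 <- N8 -> N1 <- N2
  P2: N6 <- N9 -> N2
  P3: N6 <- N9 -> N1 <- N2
That exhausts the simple backdoor paths. Count: 3.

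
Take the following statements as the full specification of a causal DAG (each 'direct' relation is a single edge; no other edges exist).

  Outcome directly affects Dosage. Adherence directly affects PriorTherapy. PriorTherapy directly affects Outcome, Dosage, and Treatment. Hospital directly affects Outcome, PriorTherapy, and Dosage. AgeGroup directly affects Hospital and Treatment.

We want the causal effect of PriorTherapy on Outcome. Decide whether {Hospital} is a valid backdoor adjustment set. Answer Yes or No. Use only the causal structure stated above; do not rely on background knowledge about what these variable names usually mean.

Yes

Backdoor paths from PriorTherapy to Outcome (paths whose first edge points into PriorTherapy):
  P1: PriorTherapy <- Hospital -> Outcome
  P2: PriorTherapy <- Hospital -> Dosage <- Outcome
Condition 1 (no descendant of PriorTherapy in the set): holds — descendants of PriorTherapy are {Dosage, Outcome, Treatment}; none are in {Hospital}.
Condition 2 (every backdoor path blocked by {Hospital}):
  P1: blocked at fork node Hospital ∈ conditioning set.
  P2: blocked at fork node Hospital ∈ conditioning set.
{Hospital} satisfies the backdoor criterion.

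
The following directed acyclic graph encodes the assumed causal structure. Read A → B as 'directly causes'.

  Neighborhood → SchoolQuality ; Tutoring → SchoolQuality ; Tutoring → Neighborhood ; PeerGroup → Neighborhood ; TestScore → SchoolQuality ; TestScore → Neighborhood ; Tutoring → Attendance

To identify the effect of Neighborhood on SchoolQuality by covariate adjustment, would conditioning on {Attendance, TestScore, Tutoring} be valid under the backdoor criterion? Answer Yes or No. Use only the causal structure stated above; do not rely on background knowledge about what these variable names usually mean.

Yes

Backdoor paths from Neighborhood to SchoolQuality (paths whose first edge points into Neighborhood):
  P1: Neighborhood <- TestScore -> SchoolQuality
  P2: Neighborhood <- Tutoring -> SchoolQuality
Condition 1 (no descendant of Neighborhood in the set): holds — descendants of Neighborhood are {SchoolQuality}; none are in {Attendance, TestScore, Tutoring}.
Condition 2 (every backdoor path blocked by {Attendance, TestScore, Tutoring}):
  P1: blocked at fork node TestScore ∈ conditioning set.
  P2: blocked at fork node Tutoring ∈ conditioning set.
{Attendance, TestScore, Tutoring} satisfies the backdoor criterion.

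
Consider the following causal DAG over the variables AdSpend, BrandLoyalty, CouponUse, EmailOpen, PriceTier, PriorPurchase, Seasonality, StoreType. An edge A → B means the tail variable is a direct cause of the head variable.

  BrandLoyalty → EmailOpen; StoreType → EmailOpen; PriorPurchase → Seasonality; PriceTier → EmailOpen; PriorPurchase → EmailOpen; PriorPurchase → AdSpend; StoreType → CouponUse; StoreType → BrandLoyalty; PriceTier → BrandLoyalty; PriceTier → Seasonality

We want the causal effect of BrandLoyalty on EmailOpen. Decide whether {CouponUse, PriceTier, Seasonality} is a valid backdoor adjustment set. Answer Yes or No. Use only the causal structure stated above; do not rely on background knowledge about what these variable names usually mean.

No

Backdoor paths from BrandLoyalty to EmailOpen (paths whose first edge points into BrandLoyalty):
  P1: BrandLoyalty <- StoreType -> EmailOpen
  P2: BrandLoyalty <- PriceTier -> Seasonality <- PriorPurchase -> EmailOpen
  P3: BrandLoyalty <- PriceTier -> EmailOpen
Condition 1 (no descendant of BrandLoyalty in the set): holds — descendants of BrandLoyalty are {EmailOpen}; none are in {CouponUse, PriceTier, Seasonality}.
Condition 2 (every backdoor path blocked by {CouponUse, PriceTier, Seasonality}):
  P1: open — no interior node is in the conditioning set.
  P2: blocked at fork node PriceTier ∈ conditioning set.
  P3: blocked at fork node PriceTier ∈ conditioning set.
{CouponUse, PriceTier, Seasonality} does not satisfy the backdoor criterion.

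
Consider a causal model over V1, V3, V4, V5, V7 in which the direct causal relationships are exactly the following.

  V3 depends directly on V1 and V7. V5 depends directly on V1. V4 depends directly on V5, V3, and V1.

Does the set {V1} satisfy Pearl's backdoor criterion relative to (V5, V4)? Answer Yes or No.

Yes

Backdoor paths from V5 to V4 (paths whose first edge points into V5):
  P1: V5 <- V1 -> V3 -> V4
  P2: V5 <- V1 -> V4
Condition 1 (no descendant of V5 in the set): holds — descendants of V5 are {V4}; none are in {V1}.
Condition 2 (every backdoor path blocked by {V1}):
  P1: blocked at fork node V1 ∈ conditioning set.
  P2: blocked at fork node V1 ∈ conditioning set.
{V1} satisfies the backdoor criterion.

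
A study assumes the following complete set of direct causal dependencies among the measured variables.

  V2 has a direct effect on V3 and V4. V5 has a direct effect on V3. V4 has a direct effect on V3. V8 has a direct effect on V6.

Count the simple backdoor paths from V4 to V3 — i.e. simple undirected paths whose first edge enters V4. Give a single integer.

A backdoor path from V4 to V3 is any simple undirected path whose first edge points into V4 (i.e. leaves V4 via a parent).
Parents of V4: {V2}.
Enumerating:
  P1: V4 <- V2 -> V3
That exhausts the simple backdoor paths. Count: 1.

1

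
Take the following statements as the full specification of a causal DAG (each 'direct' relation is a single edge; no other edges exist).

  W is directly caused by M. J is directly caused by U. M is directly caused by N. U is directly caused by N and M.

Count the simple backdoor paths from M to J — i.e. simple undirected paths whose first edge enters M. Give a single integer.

1

A backdoor path from M to J is any simple undirected path whose first edge points into M (i.e. leaves M via a parent).
Parents of M: {N}.
Enumerating:
  P1: M <- N -> U -> J
That exhausts the simple backdoor paths. Count: 1.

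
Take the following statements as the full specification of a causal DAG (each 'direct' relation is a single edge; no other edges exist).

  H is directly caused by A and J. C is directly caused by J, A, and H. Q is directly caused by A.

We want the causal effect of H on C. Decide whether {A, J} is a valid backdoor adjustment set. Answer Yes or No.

Backdoor paths from H to C (paths whose first edge points into H):
  P1: H <- J -> C
  P2: H <- A -> C
Condition 1 (no descendant of H in the set): holds — descendants of H are {C}; none are in {A, J}.
Condition 2 (every backdoor path blocked by {A, J}):
  P1: blocked at fork node J ∈ conditioning set.
  P2: blocked at fork node A ∈ conditioning set.
{A, J} satisfies the backdoor criterion.

Yes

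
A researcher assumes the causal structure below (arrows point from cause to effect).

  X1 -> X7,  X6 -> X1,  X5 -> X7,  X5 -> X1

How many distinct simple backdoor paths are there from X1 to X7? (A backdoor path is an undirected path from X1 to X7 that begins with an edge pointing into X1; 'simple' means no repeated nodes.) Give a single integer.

1

A backdoor path from X1 to X7 is any simple undirected path whose first edge points into X1 (i.e. leaves X1 via a parent).
Parents of X1: {X5, X6}.
Enumerating:
  P1: X1 <- X5 -> X7
That exhausts the simple backdoor paths. Count: 1.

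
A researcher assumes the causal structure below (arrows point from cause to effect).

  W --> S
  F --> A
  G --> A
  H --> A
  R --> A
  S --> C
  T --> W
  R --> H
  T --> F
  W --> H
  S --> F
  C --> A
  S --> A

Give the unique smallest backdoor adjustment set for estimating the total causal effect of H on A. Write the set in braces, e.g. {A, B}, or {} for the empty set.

Variables eligible for adjustment (non-descendants of H, excluding H and A): {C, F, G, R, S, T, W}.
Backdoor paths from H to A:
  P1: H <- R -> A
  P2: H <- W <- T -> F <- S -> C -> A
  P3: H <- W <- T -> F <- S -> A
  P4: H <- W <- T -> F -> A
  P5: H <- W -> S -> F -> A
  P6: H <- W -> S -> C -> A
  P7: H <- W -> S -> A
The empty set is not sufficient: P1 (H <- R -> A) has no collider blocking it and no conditioned non-collider, so it is open.
Try {R, W}:
  P1: blocked at fork node R ∈ conditioning set.
  P2: blocked at chain node W ∈ conditioning set.
  P3: blocked at chain node W ∈ conditioning set.
  P4: blocked at chain node W ∈ conditioning set.
  P5: blocked at fork node W ∈ conditioning set.
  P6: blocked at fork node W ∈ conditioning set.
  P7: blocked at fork node W ∈ conditioning set.
{R, W} contains no descendant of H and blocks every backdoor path.
Every element of {R, W} is needed (dropping R leaves P1 open; dropping W leaves P4 open), so no proper subset is valid.
Among all size-2 subsets of the eligible variables, only {R, W} blocks every backdoor path, so it is the unique smallest valid adjustment set.

{R, W}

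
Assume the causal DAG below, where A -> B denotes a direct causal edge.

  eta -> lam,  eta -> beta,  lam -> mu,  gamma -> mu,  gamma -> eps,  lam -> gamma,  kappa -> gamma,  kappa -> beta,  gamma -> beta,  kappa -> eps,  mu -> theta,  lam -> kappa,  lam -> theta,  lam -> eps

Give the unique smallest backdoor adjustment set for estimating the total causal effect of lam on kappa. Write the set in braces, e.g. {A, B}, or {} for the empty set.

Variables eligible for adjustment (non-descendants of lam, excluding lam and kappa): {eta}.
Backdoor paths from lam to kappa:
  P1: lam <- eta -> beta <- kappa
  P2: lam <- eta -> beta <- gamma <- kappa
  P3: lam <- eta -> beta <- gamma -> eps <- kappa
Each backdoor path contains an unconditioned collider, so every path is already blocked with the empty conditioning set:
  P1: blocked at collider beta (neither it nor any descendant is in the conditioning set).
  P2: blocked at collider beta (neither it nor any descendant is in the conditioning set).
  P3: blocked at collider beta (neither it nor any descendant is in the conditioning set).
The empty set is therefore the unique smallest valid set.

{}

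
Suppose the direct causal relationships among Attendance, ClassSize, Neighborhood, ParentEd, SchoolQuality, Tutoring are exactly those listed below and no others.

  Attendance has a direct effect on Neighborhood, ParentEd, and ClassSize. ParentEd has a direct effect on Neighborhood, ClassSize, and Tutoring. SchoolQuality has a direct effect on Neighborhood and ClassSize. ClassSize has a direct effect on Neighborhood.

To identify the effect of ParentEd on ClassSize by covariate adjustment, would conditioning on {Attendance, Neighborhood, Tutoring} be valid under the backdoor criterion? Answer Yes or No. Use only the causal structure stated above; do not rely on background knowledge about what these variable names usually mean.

Backdoor paths from ParentEd to ClassSize (paths whose first edge points into ParentEd):
  P1: ParentEd <- Attendance -> ClassSize
  P2: ParentEd <- Attendance -> Neighborhood <- SchoolQuality -> ClassSize
  P3: ParentEd <- Attendance -> Neighborhood <- ClassSize
Condition 1 (no descendant of ParentEd in the set): FAILS — Neighborhood and Tutoring are descendants of ParentEd.
Condition 2 (every backdoor path blocked by {Attendance, Neighborhood, Tutoring}):
  P1: blocked at fork node Attendance ∈ conditioning set.
  P2: blocked at fork node Attendance ∈ conditioning set.
  P3: blocked at fork node Attendance ∈ conditioning set.
{Attendance, Neighborhood, Tutoring} does not satisfy the backdoor criterion.

No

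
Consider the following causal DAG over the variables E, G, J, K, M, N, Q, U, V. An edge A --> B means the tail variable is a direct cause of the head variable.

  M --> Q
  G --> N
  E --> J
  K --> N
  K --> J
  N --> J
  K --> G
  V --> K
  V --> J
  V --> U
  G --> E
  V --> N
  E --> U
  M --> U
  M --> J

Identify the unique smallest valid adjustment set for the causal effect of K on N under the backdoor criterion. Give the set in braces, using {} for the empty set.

{V}

Variables eligible for adjustment (non-descendants of K, excluding K and N): {M, Q, V}.
Backdoor paths from K to N:
  P1: K <- V -> N
  P2: K <- V -> J <- M -> U <- E <- G -> N
  P3: K <- V -> J <- N
  P4: K <- V -> J <- E <- G -> N
  P5: K <- V -> U <- M -> J <- N
  P6: K <- V -> U <- M -> J <- E <- G -> N
  P7: K <- V -> U <- E <- G -> N
  P8: K <- V -> U <- E -> J <- N
The empty set is not sufficient: P1 (K <- V -> N) has no collider blocking it and no conditioned non-collider, so it is open.
Try {V}:
  P1: blocked at fork node V ∈ conditioning set.
  P2: blocked at fork node V ∈ conditioning set.
  P3: blocked at fork node V ∈ conditioning set.
  P4: blocked at fork node V ∈ conditioning set.
  P5: blocked at fork node V ∈ conditioning set.
  P6: blocked at fork node V ∈ conditioning set.
  P7: blocked at fork node V ∈ conditioning set.
  P8: blocked at fork node V ∈ conditioning set.
{V} contains no descendant of K and blocks every backdoor path.
No other singleton works — e.g. {M} leaves P1 open — so {V} is the unique smallest valid adjustment set.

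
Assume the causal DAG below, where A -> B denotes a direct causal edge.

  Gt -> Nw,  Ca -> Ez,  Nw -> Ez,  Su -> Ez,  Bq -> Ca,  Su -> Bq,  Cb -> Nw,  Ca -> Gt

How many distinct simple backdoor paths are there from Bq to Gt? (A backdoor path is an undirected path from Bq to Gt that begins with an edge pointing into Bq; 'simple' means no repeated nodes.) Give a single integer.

2

A backdoor path from Bq to Gt is any simple undirected path whose first edge points into Bq (i.e. leaves Bq via a parent).
Parents of Bq: {Su}.
Enumerating:
  P1: Bq <- Su -> Ez <- Ca -> Gt
  P2: Bq <- Su -> Ez <- Nw <- Gt
That exhausts the simple backdoor paths. Count: 2.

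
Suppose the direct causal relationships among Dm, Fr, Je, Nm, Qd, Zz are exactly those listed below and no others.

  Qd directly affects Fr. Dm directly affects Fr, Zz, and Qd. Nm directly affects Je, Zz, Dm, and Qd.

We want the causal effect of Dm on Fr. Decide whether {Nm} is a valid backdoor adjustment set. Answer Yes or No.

Backdoor paths from Dm to Fr (paths whose first edge points into Dm):
  P1: Dm <- Nm -> Qd -> Fr
Condition 1 (no descendant of Dm in the set): holds — descendants of Dm are {Fr, Qd, Zz}; none are in {Nm}.
Condition 2 (every backdoor path blocked by {Nm}):
  P1: blocked at fork node Nm ∈ conditioning set.
{Nm} satisfies the backdoor criterion.

Yes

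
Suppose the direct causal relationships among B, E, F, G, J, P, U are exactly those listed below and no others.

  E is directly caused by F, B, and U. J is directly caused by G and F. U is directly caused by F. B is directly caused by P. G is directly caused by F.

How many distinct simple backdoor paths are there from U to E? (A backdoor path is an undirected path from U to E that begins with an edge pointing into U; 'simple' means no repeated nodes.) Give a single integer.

A backdoor path from U to E is any simple undirected path whose first edge points into U (i.e. leaves U via a parent).
Parents of U: {F}.
Enumerating:
  P1: U <- F -> E
That exhausts the simple backdoor paths. Count: 1.

1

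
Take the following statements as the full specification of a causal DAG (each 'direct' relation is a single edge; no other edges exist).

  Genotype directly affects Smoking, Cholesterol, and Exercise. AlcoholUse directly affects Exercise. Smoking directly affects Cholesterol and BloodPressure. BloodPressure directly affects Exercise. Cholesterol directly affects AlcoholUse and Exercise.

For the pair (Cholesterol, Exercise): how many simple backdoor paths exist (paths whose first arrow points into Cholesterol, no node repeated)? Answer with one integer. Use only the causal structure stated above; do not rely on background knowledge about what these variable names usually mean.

A backdoor path from Cholesterol to Exercise is any simple undirected path whose first edge points into Cholesterol (i.e. leaves Cholesterol via a parent).
Parents of Cholesterol: {Genotype, Smoking}.
Enumerating:
  P1: Cholesterol <- Genotype -> Smoking -> BloodPressure -> Exercise
  P2: Cholesterol <- Genotype -> Exercise
  P3: Cholesterol <- Smoking <- Genotype -> Exercise
  P4: Cholesterol <- Smoking -> BloodPressure -> Exercise
That exhausts the simple backdoor paths. Count: 4.

4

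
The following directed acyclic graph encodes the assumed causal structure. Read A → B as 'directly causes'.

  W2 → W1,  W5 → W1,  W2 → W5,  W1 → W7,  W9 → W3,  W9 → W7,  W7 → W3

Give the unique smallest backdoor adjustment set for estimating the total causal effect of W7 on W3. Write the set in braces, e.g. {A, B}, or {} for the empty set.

{W9}

Variables eligible for adjustment (non-descendants of W7, excluding W7 and W3): {W1, W2, W5, W9}.
Backdoor paths from W7 to W3:
  P1: W7 <- W9 -> W3
The empty set is not sufficient: P1 (W7 <- W9 -> W3) has no collider blocking it and no conditioned non-collider, so it is open.
Try {W9}:
  P1: blocked at fork node W9 ∈ conditioning set.
{W9} contains no descendant of W7 and blocks every backdoor path.
No other singleton works — e.g. {W2} leaves P1 open — so {W9} is the unique smallest valid adjustment set.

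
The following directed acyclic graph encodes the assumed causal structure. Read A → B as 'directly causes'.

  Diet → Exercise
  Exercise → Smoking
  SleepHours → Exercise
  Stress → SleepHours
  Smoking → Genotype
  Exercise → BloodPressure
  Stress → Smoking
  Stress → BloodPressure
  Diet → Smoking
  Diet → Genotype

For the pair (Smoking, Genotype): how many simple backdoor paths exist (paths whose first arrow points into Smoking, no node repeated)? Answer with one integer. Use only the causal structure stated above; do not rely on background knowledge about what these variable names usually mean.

A backdoor path from Smoking to Genotype is any simple undirected path whose first edge points into Smoking (i.e. leaves Smoking via a parent).
Parents of Smoking: {Diet, Exercise, Stress}.
Enumerating:
  P1: Smoking <- Stress -> SleepHours -> Exercise <- Diet -> Genotype
  P2: Smoking <- Stress -> BloodPressure <- Exercise <- Diet -> Genotype
  P3: Smoking <- Diet -> Genotype
  P4: Smoking <- Exercise <- Diet -> Genotype
That exhausts the simple backdoor paths. Count: 4.

4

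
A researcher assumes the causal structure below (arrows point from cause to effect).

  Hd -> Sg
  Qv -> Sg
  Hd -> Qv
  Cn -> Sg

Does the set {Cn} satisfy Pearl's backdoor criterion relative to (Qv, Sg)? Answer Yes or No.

No

Backdoor paths from Qv to Sg (paths whose first edge points into Qv):
  P1: Qv <- Hd -> Sg
Condition 1 (no descendant of Qv in the set): holds — descendants of Qv are {Sg}; none are in {Cn}.
Condition 2 (every backdoor path blocked by {Cn}):
  P1: open — no interior node is in the conditioning set.
{Cn} does not satisfy the backdoor criterion.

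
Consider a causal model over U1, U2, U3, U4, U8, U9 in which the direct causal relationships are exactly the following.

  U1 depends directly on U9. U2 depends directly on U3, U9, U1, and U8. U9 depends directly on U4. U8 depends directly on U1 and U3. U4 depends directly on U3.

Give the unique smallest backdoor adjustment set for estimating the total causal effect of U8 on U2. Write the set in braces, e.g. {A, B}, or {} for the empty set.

{U1, U3}

Variables eligible for adjustment (non-descendants of U8, excluding U8 and U2): {U1, U3, U4, U9}.
Backdoor paths from U8 to U2:
  P1: U8 <- U3 -> U4 -> U9 -> U1 -> U2
  P2: U8 <- U3 -> U4 -> U9 -> U2
  P3: U8 <- U3 -> U2
  P4: U8 <- U1 <- U9 <- U4 <- U3 -> U2
  P5: U8 <- U1 <- U9 -> U2
  P6: U8 <- U1 -> U2
The empty set is not sufficient: P1 (U8 <- U3 -> U4 -> U9 -> U1 -> U2) has no collider blocking it and no conditioned non-collider, so it is open.
Try {U1, U3}:
  P1: blocked at fork node U3 ∈ conditioning set.
  P2: blocked at fork node U3 ∈ conditioning set.
  P3: blocked at fork node U3 ∈ conditioning set.
  P4: blocked at chain node U1 ∈ conditioning set.
  P5: blocked at chain node U1 ∈ conditioning set.
  P6: blocked at fork node U1 ∈ conditioning set.
{U1, U3} contains no descendant of U8 and blocks every backdoor path.
Every element of {U1, U3} is needed (dropping U1 leaves P5 open; dropping U3 leaves P2 open), so no proper subset is valid.
Among all size-2 subsets of the eligible variables, only {U1, U3} blocks every backdoor path, so it is the unique smallest valid adjustment set.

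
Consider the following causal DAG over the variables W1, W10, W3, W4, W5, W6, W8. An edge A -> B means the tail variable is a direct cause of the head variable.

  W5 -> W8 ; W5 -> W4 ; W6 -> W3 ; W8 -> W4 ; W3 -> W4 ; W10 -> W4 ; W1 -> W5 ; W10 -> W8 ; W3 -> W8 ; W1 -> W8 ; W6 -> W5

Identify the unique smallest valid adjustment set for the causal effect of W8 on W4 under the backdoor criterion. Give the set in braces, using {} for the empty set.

{W10, W3, W5}

Variables eligible for adjustment (non-descendants of W8, excluding W8 and W4): {W1, W10, W3, W5, W6}.
Backdoor paths from W8 to W4:
  P1: W8 <- W3 <- W6 -> W5 -> W4
  P2: W8 <- W3 -> W4
  P3: W8 <- W10 -> W4
  P4: W8 <- W1 -> W5 <- W6 -> W3 -> W4
  P5: W8 <- W1 -> W5 -> W4
  P6: W8 <- W5 <- W6 -> W3 -> W4
  P7: W8 <- W5 -> W4
The empty set is not sufficient: P1 (W8 <- W3 <- W6 -> W5 -> W4) has no collider blocking it and no conditioned non-collider, so it is open.
Try {W10, W3, W5}:
  P1: blocked at chain node W3 ∈ conditioning set.
  P2: blocked at fork node W3 ∈ conditioning set.
  P3: blocked at fork node W10 ∈ conditioning set.
  P4: blocked at chain node W3 ∈ conditioning set.
  P5: blocked at chain node W5 ∈ conditioning set.
  P6: blocked at chain node W5 ∈ conditioning set.
  P7: blocked at fork node W5 ∈ conditioning set.
{W10, W3, W5} contains no descendant of W8 and blocks every backdoor path.
Every element of {W10, W3, W5} is needed (dropping W10 leaves P3 open; dropping W3 leaves P2 open; dropping W5 leaves P5 open), so no proper subset is valid.
Among all size-3 subsets of the eligible variables, only {W10, W3, W5} blocks every backdoor path, so it is the unique smallest valid adjustment set.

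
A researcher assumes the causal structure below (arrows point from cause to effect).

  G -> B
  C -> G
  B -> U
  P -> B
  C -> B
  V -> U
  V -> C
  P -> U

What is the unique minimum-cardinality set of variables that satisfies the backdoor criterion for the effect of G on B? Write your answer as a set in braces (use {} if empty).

{C}

Variables eligible for adjustment (non-descendants of G, excluding G and B): {C, P, V}.
Backdoor paths from G to B:
  P1: G <- C <- V -> U <- P -> B
  P2: G <- C <- V -> U <- B
  P3: G <- C -> B
The empty set is not sufficient: P3 (G <- C -> B) has no collider blocking it and no conditioned non-collider, so it is open.
Try {C}:
  P1: blocked at chain node C ∈ conditioning set.
  P2: blocked at chain node C ∈ conditioning set.
  P3: blocked at fork node C ∈ conditioning set.
{C} contains no descendant of G and blocks every backdoor path.
No other singleton works — e.g. {V} leaves P3 open — so {C} is the unique smallest valid adjustment set.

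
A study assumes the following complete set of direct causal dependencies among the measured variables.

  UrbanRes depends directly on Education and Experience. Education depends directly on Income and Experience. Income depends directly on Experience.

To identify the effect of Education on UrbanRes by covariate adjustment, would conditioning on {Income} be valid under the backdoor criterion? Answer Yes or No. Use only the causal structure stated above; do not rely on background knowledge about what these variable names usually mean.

Backdoor paths from Education to UrbanRes (paths whose first edge points into Education):
  P1: Education <- Experience -> UrbanRes
  P2: Education <- Income <- Experience -> UrbanRes
Condition 1 (no descendant of Education in the set): holds — descendants of Education are {UrbanRes}; none are in {Income}.
Condition 2 (every backdoor path blocked by {Income}):
  P1: open — no interior node is in the conditioning set.
  P2: blocked at chain node Income ∈ conditioning set.
{Income} does not satisfy the backdoor criterion.

No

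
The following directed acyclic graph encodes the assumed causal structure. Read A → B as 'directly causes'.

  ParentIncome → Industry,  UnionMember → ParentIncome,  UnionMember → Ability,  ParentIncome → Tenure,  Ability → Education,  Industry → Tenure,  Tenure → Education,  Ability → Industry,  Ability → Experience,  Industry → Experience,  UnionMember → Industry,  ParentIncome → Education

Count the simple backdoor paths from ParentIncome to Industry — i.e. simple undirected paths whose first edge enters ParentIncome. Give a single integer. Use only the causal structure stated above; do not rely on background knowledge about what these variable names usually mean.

4

A backdoor path from ParentIncome to Industry is any simple undirected path whose first edge points into ParentIncome (i.e. leaves ParentIncome via a parent).
Parents of ParentIncome: {UnionMember}.
Enumerating:
  P1: ParentIncome <- UnionMember -> Ability -> Industry
  P2: ParentIncome <- UnionMember -> Ability -> Experience <- Industry
  P3: ParentIncome <- UnionMember -> Ability -> Education <- Tenure <- Industry
  P4: ParentIncome <- UnionMember -> Industry
That exhausts the simple backdoor paths. Count: 4.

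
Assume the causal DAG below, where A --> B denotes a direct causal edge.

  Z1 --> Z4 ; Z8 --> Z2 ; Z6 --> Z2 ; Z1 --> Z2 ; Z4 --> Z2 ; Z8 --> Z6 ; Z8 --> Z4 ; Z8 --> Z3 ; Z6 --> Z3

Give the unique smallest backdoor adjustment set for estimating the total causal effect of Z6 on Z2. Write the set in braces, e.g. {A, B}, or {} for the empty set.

Variables eligible for adjustment (non-descendants of Z6, excluding Z6 and Z2): {Z1, Z4, Z8}.
Backdoor paths from Z6 to Z2:
  P1: Z6 <- Z8 -> Z4 <- Z1 -> Z2
  P2: Z6 <- Z8 -> Z4 -> Z2
  P3: Z6 <- Z8 -> Z2
The empty set is not sufficient: P2 (Z6 <- Z8 -> Z4 -> Z2) has no collider blocking it and no conditioned non-collider, so it is open.
Try {Z8}:
  P1: blocked at fork node Z8 ∈ conditioning set.
  P2: blocked at fork node Z8 ∈ conditioning set.
  P3: blocked at fork node Z8 ∈ conditioning set.
{Z8} contains no descendant of Z6 and blocks every backdoor path.
No other singleton works — e.g. {Z1} leaves P2 open — so {Z8} is the unique smallest valid adjustment set.

{Z8}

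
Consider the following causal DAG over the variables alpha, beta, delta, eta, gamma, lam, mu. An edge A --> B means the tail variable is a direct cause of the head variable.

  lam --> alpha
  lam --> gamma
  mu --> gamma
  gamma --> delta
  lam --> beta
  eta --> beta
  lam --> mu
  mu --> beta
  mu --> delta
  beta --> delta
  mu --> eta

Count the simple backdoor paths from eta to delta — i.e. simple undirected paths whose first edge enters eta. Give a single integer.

A backdoor path from eta to delta is any simple undirected path whose first edge points into eta (i.e. leaves eta via a parent).
Parents of eta: {mu}.
Enumerating:
  P1: eta <- mu <- lam -> gamma -> delta
  P2: eta <- mu <- lam -> beta -> delta
  P3: eta <- mu -> gamma <- lam -> beta -> delta
  P4: eta <- mu -> gamma -> delta
  P5: eta <- mu -> beta <- lam -> gamma -> delta
  P6: eta <- mu -> beta -> delta
  P7: eta <- mu -> delta
That exhausts the simple backdoor paths. Count: 7.

7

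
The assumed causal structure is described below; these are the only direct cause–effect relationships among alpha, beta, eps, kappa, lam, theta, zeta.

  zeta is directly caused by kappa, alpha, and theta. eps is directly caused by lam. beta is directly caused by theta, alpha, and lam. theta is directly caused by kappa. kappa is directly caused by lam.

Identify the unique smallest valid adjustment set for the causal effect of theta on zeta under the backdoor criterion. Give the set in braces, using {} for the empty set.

{kappa}

Variables eligible for adjustment (non-descendants of theta, excluding theta and zeta): {alpha, eps, kappa, lam}.
Backdoor paths from theta to zeta:
  P1: theta <- kappa <- lam -> beta <- alpha -> zeta
  P2: theta <- kappa -> zeta
The empty set is not sufficient: P2 (theta <- kappa -> zeta) has no collider blocking it and no conditioned non-collider, so it is open.
Try {kappa}:
  P1: blocked at chain node kappa ∈ conditioning set.
  P2: blocked at fork node kappa ∈ conditioning set.
{kappa} contains no descendant of theta and blocks every backdoor path.
No other singleton works — e.g. {lam} leaves P2 open — so {kappa} is the unique smallest valid adjustment set.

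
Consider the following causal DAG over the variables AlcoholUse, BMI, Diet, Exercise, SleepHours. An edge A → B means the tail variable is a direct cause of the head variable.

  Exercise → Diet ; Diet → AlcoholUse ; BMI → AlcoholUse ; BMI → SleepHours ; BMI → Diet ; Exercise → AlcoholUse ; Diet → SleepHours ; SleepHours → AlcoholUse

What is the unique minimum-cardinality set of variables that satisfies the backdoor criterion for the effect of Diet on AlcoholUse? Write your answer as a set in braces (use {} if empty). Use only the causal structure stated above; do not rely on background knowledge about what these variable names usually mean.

Variables eligible for adjustment (non-descendants of Diet, excluding Diet and AlcoholUse): {BMI, Exercise}.
Backdoor paths from Diet to AlcoholUse:
  P1: Diet <- Exercise -> AlcoholUse
  P2: Diet <- BMI -> SleepHours -> AlcoholUse
  P3: Diet <- BMI -> AlcoholUse
The empty set is not sufficient: P1 (Diet <- Exercise -> AlcoholUse) has no collider blocking it and no conditioned non-collider, so it is open.
Try {BMI, Exercise}:
  P1: blocked at fork node Exercise ∈ conditioning set.
  P2: blocked at fork node BMI ∈ conditioning set.
  P3: blocked at fork node BMI ∈ conditioning set.
{BMI, Exercise} contains no descendant of Diet and blocks every backdoor path.
Every element of {BMI, Exercise} is needed (dropping BMI leaves P2 open; dropping Exercise leaves P1 open), so no proper subset is valid.
Among all size-2 subsets of the eligible variables, only {BMI, Exercise} blocks every backdoor path, so it is the unique smallest valid adjustment set.

{BMI, Exercise}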